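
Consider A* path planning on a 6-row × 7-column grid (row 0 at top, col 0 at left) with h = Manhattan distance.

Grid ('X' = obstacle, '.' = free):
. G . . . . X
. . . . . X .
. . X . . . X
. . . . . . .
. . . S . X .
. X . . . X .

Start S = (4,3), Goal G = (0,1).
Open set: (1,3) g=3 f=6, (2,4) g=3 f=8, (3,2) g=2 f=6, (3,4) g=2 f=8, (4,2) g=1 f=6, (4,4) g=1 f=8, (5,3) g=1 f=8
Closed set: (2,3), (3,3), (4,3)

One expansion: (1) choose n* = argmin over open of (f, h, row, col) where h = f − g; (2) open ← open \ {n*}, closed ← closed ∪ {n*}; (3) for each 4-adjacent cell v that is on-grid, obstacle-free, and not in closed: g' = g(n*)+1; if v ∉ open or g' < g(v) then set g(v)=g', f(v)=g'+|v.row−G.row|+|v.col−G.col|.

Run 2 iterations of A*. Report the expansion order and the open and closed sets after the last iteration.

step 1: expand (1,3) (f=6, h=3) → closed; open now [(0,3) g=4 f=6, (1,2) g=4 f=6, (1,4) g=4 f=8, (2,4) g=3 f=8, (3,2) g=2 f=6, (3,4) g=2 f=8, (4,2) g=1 f=6, (4,4) g=1 f=8, (5,3) g=1 f=8]
step 2: expand (0,3) (f=6, h=2) → closed; open now [(0,2) g=5 f=6, (0,4) g=5 f=8, (1,2) g=4 f=6, (1,4) g=4 f=8, (2,4) g=3 f=8, (3,2) g=2 f=6, (3,4) g=2 f=8, (4,2) g=1 f=6, (4,4) g=1 f=8, (5,3) g=1 f=8]

order=[(1,3) → (0,3)]; open=[(0,2) g=5 f=6, (0,4) g=5 f=8, (1,2) g=4 f=6, (1,4) g=4 f=8, (2,4) g=3 f=8, (3,2) g=2 f=6, (3,4) g=2 f=8, (4,2) g=1 f=6, (4,4) g=1 f=8, (5,3) g=1 f=8]; closed=[(0,3), (1,3), (2,3), (3,3), (4,3)]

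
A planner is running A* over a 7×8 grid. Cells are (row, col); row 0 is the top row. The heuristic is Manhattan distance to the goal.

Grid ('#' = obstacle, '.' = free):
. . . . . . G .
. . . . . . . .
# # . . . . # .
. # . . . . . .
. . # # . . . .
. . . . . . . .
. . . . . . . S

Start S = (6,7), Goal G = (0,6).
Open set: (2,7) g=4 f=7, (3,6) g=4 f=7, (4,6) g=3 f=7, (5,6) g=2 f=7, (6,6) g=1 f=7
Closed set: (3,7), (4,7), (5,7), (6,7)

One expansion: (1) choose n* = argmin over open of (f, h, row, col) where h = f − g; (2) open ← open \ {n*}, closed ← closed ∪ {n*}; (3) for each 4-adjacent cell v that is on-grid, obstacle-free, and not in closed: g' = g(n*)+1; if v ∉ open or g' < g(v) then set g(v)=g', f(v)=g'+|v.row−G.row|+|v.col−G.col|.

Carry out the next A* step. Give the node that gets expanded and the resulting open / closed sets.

step 1: expand (2,7) (f=7, h=3) → closed; open now [(1,7) g=5 f=7, (3,6) g=4 f=7, (4,6) g=3 f=7, (5,6) g=2 f=7, (6,6) g=1 f=7]

expanded=(2,7); open=[(1,7) g=5 f=7, (3,6) g=4 f=7, (4,6) g=3 f=7, (5,6) g=2 f=7, (6,6) g=1 f=7]; closed=[(2,7), (3,7), (4,7), (5,7), (6,7)]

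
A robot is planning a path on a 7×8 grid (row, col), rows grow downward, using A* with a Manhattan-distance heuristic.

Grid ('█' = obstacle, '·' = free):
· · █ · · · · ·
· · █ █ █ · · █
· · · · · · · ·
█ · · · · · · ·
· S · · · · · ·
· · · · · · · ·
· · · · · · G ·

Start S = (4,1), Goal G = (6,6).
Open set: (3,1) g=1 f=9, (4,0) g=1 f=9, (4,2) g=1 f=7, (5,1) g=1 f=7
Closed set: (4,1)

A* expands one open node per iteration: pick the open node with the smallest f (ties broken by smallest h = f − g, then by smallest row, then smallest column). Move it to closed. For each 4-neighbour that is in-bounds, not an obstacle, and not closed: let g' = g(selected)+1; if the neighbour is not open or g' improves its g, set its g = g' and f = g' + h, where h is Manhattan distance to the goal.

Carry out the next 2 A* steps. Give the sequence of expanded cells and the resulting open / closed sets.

order=[(4,2) → (4,3)]; open=[(3,1) g=1 f=9, (3,2) g=2 f=9, (3,3) g=3 f=9, (4,0) g=1 f=9, (4,4) g=3 f=7, (5,1) g=1 f=7, (5,2) g=2 f=7, (5,3) g=3 f=7]; closed=[(4,1), (4,2), (4,3)]

step 1: expand (4,2) (f=7, h=6) → closed; open now [(3,1) g=1 f=9, (3,2) g=2 f=9, (4,0) g=1 f=9, (4,3) g=2 f=7, (5,1) g=1 f=7, (5,2) g=2 f=7]
step 2: expand (4,3) (f=7, h=5) → closed; open now [(3,1) g=1 f=9, (3,2) g=2 f=9, (3,3) g=3 f=9, (4,0) g=1 f=9, (4,4) g=3 f=7, (5,1) g=1 f=7, (5,2) g=2 f=7, (5,3) g=3 f=7]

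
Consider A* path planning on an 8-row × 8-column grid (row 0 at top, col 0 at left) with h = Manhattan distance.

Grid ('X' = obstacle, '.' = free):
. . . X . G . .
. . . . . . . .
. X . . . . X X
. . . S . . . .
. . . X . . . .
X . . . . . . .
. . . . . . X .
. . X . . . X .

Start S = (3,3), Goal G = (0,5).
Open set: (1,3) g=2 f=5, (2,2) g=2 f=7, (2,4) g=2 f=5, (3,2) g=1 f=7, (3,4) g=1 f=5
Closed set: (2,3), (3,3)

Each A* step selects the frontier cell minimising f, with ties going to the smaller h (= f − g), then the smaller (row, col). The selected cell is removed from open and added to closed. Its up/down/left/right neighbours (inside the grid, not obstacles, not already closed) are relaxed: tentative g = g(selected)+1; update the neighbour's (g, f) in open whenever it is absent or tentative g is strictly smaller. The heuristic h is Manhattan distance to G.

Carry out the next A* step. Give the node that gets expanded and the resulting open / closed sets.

step 1: expand (1,3) (f=5, h=3) → closed; open now [(1,2) g=3 f=7, (1,4) g=3 f=5, (2,2) g=2 f=7, (2,4) g=2 f=5, (3,2) g=1 f=7, (3,4) g=1 f=5]

expanded=(1,3); open=[(1,2) g=3 f=7, (1,4) g=3 f=5, (2,2) g=2 f=7, (2,4) g=2 f=5, (3,2) g=1 f=7, (3,4) g=1 f=5]; closed=[(1,3), (2,3), (3,3)]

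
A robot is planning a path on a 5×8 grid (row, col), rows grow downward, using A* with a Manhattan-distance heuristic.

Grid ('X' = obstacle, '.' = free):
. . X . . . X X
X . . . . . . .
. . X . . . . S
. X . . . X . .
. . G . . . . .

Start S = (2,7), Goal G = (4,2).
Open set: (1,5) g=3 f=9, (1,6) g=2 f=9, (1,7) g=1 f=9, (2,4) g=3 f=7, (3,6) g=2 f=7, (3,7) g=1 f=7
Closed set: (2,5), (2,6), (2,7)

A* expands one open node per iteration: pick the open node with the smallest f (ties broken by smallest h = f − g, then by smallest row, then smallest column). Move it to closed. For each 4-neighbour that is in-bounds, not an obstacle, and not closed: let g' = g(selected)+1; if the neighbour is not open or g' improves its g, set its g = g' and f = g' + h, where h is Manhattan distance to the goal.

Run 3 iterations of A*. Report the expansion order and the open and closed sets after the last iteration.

order=[(2,4) → (2,3) → (3,3)]; open=[(1,3) g=5 f=9, (1,4) g=4 f=9, (1,5) g=3 f=9, (1,6) g=2 f=9, (1,7) g=1 f=9, (3,2) g=6 f=7, (3,4) g=4 f=7, (3,6) g=2 f=7, (3,7) g=1 f=7, (4,3) g=6 f=7]; closed=[(2,3), (2,4), (2,5), (2,6), (2,7), (3,3)]

step 1: expand (2,4) (f=7, h=4) → closed; open now [(1,4) g=4 f=9, (1,5) g=3 f=9, (1,6) g=2 f=9, (1,7) g=1 f=9, (2,3) g=4 f=7, (3,4) g=4 f=7, (3,6) g=2 f=7, (3,7) g=1 f=7]
step 2: expand (2,3) (f=7, h=3) → closed; open now [(1,3) g=5 f=9, (1,4) g=4 f=9, (1,5) g=3 f=9, (1,6) g=2 f=9, (1,7) g=1 f=9, (3,3) g=5 f=7, (3,4) g=4 f=7, (3,6) g=2 f=7, (3,7) g=1 f=7]
step 3: expand (3,3) (f=7, h=2) → closed; open now [(1,3) g=5 f=9, (1,4) g=4 f=9, (1,5) g=3 f=9, (1,6) g=2 f=9, (1,7) g=1 f=9, (3,2) g=6 f=7, (3,4) g=4 f=7, (3,6) g=2 f=7, (3,7) g=1 f=7, (4,3) g=6 f=7]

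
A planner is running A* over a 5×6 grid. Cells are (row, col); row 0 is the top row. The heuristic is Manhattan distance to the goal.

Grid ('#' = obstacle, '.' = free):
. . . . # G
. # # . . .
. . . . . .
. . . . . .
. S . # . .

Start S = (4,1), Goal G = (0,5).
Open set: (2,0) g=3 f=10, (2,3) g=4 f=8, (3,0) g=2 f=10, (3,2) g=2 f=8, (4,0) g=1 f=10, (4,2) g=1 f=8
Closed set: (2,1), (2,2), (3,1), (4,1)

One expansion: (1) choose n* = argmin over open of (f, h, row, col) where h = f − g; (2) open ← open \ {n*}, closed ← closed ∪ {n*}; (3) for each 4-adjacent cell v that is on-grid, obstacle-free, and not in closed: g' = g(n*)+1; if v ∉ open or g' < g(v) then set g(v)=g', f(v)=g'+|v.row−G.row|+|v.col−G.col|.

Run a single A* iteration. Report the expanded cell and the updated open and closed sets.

step 1: expand (2,3) (f=8, h=4) → closed; open now [(1,3) g=5 f=8, (2,0) g=3 f=10, (2,4) g=5 f=8, (3,0) g=2 f=10, (3,2) g=2 f=8, (3,3) g=5 f=10, (4,0) g=1 f=10, (4,2) g=1 f=8]

expanded=(2,3); open=[(1,3) g=5 f=8, (2,0) g=3 f=10, (2,4) g=5 f=8, (3,0) g=2 f=10, (3,2) g=2 f=8, (3,3) g=5 f=10, (4,0) g=1 f=10, (4,2) g=1 f=8]; closed=[(2,1), (2,2), (2,3), (3,1), (4,1)]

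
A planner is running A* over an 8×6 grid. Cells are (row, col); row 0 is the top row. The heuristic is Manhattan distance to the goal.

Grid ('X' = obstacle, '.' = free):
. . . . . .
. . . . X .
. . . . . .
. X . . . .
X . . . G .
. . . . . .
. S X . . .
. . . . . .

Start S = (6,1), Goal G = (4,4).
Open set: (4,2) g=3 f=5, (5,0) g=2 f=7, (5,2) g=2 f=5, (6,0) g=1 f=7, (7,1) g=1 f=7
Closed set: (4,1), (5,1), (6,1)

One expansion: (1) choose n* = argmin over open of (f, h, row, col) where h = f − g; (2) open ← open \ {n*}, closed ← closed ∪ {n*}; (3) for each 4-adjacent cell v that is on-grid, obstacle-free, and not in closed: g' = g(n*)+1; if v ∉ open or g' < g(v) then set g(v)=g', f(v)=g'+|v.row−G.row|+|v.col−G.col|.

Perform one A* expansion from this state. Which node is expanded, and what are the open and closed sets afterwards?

expanded=(4,2); open=[(3,2) g=4 f=7, (4,3) g=4 f=5, (5,0) g=2 f=7, (5,2) g=2 f=5, (6,0) g=1 f=7, (7,1) g=1 f=7]; closed=[(4,1), (4,2), (5,1), (6,1)]

step 1: expand (4,2) (f=5, h=2) → closed; open now [(3,2) g=4 f=7, (4,3) g=4 f=5, (5,0) g=2 f=7, (5,2) g=2 f=5, (6,0) g=1 f=7, (7,1) g=1 f=7]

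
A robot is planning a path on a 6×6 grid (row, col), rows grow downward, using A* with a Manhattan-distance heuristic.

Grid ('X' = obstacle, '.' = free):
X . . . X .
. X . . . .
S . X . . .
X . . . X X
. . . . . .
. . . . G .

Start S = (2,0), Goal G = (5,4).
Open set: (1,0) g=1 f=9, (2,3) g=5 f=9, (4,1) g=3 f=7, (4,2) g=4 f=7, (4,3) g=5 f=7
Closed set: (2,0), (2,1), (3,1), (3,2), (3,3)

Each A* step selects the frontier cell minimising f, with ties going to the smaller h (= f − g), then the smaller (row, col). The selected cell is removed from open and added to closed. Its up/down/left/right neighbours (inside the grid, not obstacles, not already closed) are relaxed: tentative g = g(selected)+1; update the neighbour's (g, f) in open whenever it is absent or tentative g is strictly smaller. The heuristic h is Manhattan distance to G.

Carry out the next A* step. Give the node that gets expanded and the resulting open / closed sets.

step 1: expand (4,3) (f=7, h=2) → closed; open now [(1,0) g=1 f=9, (2,3) g=5 f=9, (4,1) g=3 f=7, (4,2) g=4 f=7, (4,4) g=6 f=7, (5,3) g=6 f=7]

expanded=(4,3); open=[(1,0) g=1 f=9, (2,3) g=5 f=9, (4,1) g=3 f=7, (4,2) g=4 f=7, (4,4) g=6 f=7, (5,3) g=6 f=7]; closed=[(2,0), (2,1), (3,1), (3,2), (3,3), (4,3)]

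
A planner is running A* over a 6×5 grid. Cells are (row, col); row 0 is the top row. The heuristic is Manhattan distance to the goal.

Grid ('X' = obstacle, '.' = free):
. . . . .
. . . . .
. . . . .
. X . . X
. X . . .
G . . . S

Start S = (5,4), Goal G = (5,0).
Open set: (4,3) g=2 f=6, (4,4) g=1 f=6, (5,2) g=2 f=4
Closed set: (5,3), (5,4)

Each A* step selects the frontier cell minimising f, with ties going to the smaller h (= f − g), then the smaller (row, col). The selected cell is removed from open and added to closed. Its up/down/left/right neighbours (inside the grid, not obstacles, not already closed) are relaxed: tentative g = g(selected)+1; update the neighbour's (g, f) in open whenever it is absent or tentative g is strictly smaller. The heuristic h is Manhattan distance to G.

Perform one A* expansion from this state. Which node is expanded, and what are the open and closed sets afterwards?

step 1: expand (5,2) (f=4, h=2) → closed; open now [(4,2) g=3 f=6, (4,3) g=2 f=6, (4,4) g=1 f=6, (5,1) g=3 f=4]

expanded=(5,2); open=[(4,2) g=3 f=6, (4,3) g=2 f=6, (4,4) g=1 f=6, (5,1) g=3 f=4]; closed=[(5,2), (5,3), (5,4)]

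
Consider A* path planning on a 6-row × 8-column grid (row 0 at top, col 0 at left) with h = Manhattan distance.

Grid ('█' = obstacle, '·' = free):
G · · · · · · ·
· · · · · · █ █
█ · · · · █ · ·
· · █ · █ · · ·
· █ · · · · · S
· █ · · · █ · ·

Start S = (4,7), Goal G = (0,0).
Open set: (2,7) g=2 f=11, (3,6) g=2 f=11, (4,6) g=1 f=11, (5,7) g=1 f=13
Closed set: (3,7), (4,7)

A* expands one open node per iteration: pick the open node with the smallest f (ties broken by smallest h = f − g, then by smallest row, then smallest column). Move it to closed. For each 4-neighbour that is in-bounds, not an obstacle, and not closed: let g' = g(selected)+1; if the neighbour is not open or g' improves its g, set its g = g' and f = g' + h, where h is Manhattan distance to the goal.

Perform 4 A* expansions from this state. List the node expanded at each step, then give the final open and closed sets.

step 1: expand (2,7) (f=11, h=9) → closed; open now [(2,6) g=3 f=11, (3,6) g=2 f=11, (4,6) g=1 f=11, (5,7) g=1 f=13]
step 2: expand (2,6) (f=11, h=8) → closed; open now [(3,6) g=2 f=11, (4,6) g=1 f=11, (5,7) g=1 f=13]
step 3: expand (3,6) (f=11, h=9) → closed; open now [(3,5) g=3 f=11, (4,6) g=1 f=11, (5,7) g=1 f=13]
step 4: expand (3,5) (f=11, h=8) → closed; open now [(4,5) g=4 f=13, (4,6) g=1 f=11, (5,7) g=1 f=13]

order=[(2,7) → (2,6) → (3,6) → (3,5)]; open=[(4,5) g=4 f=13, (4,6) g=1 f=11, (5,7) g=1 f=13]; closed=[(2,6), (2,7), (3,5), (3,6), (3,7), (4,7)]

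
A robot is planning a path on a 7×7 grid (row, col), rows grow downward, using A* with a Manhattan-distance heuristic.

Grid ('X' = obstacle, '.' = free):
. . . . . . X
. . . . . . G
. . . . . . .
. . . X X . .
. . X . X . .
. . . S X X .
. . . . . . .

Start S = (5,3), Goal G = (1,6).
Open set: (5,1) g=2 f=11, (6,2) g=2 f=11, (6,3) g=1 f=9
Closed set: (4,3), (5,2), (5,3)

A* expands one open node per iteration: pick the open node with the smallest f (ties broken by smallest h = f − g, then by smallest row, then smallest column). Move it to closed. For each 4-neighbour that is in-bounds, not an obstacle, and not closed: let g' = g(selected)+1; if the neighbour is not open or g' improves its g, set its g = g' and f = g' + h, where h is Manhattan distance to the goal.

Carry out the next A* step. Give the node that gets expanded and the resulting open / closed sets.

step 1: expand (6,3) (f=9, h=8) → closed; open now [(5,1) g=2 f=11, (6,2) g=2 f=11, (6,4) g=2 f=9]

expanded=(6,3); open=[(5,1) g=2 f=11, (6,2) g=2 f=11, (6,4) g=2 f=9]; closed=[(4,3), (5,2), (5,3), (6,3)]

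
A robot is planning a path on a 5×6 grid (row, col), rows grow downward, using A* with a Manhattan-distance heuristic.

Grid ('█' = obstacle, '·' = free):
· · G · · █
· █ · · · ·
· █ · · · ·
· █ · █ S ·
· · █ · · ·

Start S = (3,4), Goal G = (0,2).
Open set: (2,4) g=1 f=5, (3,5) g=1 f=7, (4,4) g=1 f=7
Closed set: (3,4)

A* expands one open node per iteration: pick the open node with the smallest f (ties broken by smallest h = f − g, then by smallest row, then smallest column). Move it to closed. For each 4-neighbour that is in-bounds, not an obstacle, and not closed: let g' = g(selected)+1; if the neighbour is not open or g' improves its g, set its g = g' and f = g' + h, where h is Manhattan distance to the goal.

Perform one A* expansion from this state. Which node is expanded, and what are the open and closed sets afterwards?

expanded=(2,4); open=[(1,4) g=2 f=5, (2,3) g=2 f=5, (2,5) g=2 f=7, (3,5) g=1 f=7, (4,4) g=1 f=7]; closed=[(2,4), (3,4)]

step 1: expand (2,4) (f=5, h=4) → closed; open now [(1,4) g=2 f=5, (2,3) g=2 f=5, (2,5) g=2 f=7, (3,5) g=1 f=7, (4,4) g=1 f=7]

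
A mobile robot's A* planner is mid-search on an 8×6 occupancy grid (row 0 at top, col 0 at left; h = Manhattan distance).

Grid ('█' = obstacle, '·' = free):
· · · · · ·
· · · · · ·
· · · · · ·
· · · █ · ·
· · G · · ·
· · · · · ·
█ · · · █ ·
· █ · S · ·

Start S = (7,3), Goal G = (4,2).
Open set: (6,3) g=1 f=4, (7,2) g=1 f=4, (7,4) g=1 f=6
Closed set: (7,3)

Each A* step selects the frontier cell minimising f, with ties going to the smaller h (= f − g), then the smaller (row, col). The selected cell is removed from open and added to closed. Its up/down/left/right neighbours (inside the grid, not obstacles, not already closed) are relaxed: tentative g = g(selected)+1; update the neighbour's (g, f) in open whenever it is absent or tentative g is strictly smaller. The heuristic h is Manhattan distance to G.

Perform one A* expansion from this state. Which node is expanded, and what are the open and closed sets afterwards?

step 1: expand (6,3) (f=4, h=3) → closed; open now [(5,3) g=2 f=4, (6,2) g=2 f=4, (7,2) g=1 f=4, (7,4) g=1 f=6]

expanded=(6,3); open=[(5,3) g=2 f=4, (6,2) g=2 f=4, (7,2) g=1 f=4, (7,4) g=1 f=6]; closed=[(6,3), (7,3)]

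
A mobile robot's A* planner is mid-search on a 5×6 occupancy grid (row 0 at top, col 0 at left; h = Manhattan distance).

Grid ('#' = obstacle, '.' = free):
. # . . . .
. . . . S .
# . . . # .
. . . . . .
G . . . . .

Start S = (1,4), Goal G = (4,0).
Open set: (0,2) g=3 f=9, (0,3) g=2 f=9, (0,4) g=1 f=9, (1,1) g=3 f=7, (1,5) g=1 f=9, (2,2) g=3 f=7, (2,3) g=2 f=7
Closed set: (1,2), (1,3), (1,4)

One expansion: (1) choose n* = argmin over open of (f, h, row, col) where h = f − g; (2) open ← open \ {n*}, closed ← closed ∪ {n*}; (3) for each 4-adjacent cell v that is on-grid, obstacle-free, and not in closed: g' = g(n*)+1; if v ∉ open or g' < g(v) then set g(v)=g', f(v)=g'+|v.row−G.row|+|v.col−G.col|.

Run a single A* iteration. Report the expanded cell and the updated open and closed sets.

step 1: expand (1,1) (f=7, h=4) → closed; open now [(0,2) g=3 f=9, (0,3) g=2 f=9, (0,4) g=1 f=9, (1,0) g=4 f=7, (1,5) g=1 f=9, (2,1) g=4 f=7, (2,2) g=3 f=7, (2,3) g=2 f=7]

expanded=(1,1); open=[(0,2) g=3 f=9, (0,3) g=2 f=9, (0,4) g=1 f=9, (1,0) g=4 f=7, (1,5) g=1 f=9, (2,1) g=4 f=7, (2,2) g=3 f=7, (2,3) g=2 f=7]; closed=[(1,1), (1,2), (1,3), (1,4)]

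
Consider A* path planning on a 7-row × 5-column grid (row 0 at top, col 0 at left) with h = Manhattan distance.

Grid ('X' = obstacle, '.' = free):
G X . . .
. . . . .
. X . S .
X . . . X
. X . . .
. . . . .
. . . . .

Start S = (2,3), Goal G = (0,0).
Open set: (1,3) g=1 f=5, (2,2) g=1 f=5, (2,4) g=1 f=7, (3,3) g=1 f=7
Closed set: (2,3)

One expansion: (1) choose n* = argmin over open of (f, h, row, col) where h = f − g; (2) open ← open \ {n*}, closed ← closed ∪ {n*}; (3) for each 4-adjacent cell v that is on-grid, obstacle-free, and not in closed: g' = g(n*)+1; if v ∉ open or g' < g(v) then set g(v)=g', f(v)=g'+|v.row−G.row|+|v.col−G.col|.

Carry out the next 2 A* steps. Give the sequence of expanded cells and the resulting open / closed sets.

step 1: expand (1,3) (f=5, h=4) → closed; open now [(0,3) g=2 f=5, (1,2) g=2 f=5, (1,4) g=2 f=7, (2,2) g=1 f=5, (2,4) g=1 f=7, (3,3) g=1 f=7]
step 2: expand (0,3) (f=5, h=3) → closed; open now [(0,2) g=3 f=5, (0,4) g=3 f=7, (1,2) g=2 f=5, (1,4) g=2 f=7, (2,2) g=1 f=5, (2,4) g=1 f=7, (3,3) g=1 f=7]

order=[(1,3) → (0,3)]; open=[(0,2) g=3 f=5, (0,4) g=3 f=7, (1,2) g=2 f=5, (1,4) g=2 f=7, (2,2) g=1 f=5, (2,4) g=1 f=7, (3,3) g=1 f=7]; closed=[(0,3), (1,3), (2,3)]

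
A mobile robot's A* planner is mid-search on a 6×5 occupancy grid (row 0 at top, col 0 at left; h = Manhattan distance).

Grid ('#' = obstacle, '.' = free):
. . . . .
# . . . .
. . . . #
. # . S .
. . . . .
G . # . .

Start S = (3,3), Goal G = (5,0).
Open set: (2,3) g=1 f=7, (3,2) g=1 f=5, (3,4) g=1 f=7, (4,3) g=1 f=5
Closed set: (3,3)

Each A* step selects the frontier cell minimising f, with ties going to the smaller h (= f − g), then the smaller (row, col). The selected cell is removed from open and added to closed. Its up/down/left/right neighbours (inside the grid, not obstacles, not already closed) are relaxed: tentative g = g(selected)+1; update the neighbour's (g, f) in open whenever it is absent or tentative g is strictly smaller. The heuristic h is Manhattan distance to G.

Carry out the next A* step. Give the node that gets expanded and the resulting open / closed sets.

expanded=(3,2); open=[(2,2) g=2 f=7, (2,3) g=1 f=7, (3,4) g=1 f=7, (4,2) g=2 f=5, (4,3) g=1 f=5]; closed=[(3,2), (3,3)]

step 1: expand (3,2) (f=5, h=4) → closed; open now [(2,2) g=2 f=7, (2,3) g=1 f=7, (3,4) g=1 f=7, (4,2) g=2 f=5, (4,3) g=1 f=5]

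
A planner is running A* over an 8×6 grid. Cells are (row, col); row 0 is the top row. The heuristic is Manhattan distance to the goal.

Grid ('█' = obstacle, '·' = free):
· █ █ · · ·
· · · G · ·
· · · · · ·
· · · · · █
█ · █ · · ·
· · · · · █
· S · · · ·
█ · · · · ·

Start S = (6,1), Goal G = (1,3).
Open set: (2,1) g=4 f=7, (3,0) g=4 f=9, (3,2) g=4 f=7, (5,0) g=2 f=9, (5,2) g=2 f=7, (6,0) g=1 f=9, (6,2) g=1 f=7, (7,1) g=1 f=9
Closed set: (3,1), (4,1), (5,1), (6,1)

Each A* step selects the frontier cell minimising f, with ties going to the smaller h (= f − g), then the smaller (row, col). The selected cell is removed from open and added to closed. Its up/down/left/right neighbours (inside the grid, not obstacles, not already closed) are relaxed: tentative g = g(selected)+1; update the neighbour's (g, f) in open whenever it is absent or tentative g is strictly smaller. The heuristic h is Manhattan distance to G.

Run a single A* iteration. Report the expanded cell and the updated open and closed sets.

step 1: expand (2,1) (f=7, h=3) → closed; open now [(1,1) g=5 f=7, (2,0) g=5 f=9, (2,2) g=5 f=7, (3,0) g=4 f=9, (3,2) g=4 f=7, (5,0) g=2 f=9, (5,2) g=2 f=7, (6,0) g=1 f=9, (6,2) g=1 f=7, (7,1) g=1 f=9]

expanded=(2,1); open=[(1,1) g=5 f=7, (2,0) g=5 f=9, (2,2) g=5 f=7, (3,0) g=4 f=9, (3,2) g=4 f=7, (5,0) g=2 f=9, (5,2) g=2 f=7, (6,0) g=1 f=9, (6,2) g=1 f=7, (7,1) g=1 f=9]; closed=[(2,1), (3,1), (4,1), (5,1), (6,1)]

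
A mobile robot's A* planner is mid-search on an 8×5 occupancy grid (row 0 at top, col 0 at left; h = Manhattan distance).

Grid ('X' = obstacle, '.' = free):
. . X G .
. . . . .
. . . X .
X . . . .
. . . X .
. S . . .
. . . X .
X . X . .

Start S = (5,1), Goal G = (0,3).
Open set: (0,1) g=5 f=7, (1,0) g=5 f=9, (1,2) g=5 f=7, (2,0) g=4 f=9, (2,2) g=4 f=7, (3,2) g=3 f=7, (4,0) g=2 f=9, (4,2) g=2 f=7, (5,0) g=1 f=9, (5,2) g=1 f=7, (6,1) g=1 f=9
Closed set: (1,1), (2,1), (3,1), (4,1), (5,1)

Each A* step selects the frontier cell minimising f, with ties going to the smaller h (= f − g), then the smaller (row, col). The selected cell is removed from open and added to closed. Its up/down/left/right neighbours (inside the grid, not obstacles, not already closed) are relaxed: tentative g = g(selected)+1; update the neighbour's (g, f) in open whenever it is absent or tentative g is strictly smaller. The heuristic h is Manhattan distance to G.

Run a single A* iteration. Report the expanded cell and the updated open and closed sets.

expanded=(0,1); open=[(0,0) g=6 f=9, (1,0) g=5 f=9, (1,2) g=5 f=7, (2,0) g=4 f=9, (2,2) g=4 f=7, (3,2) g=3 f=7, (4,0) g=2 f=9, (4,2) g=2 f=7, (5,0) g=1 f=9, (5,2) g=1 f=7, (6,1) g=1 f=9]; closed=[(0,1), (1,1), (2,1), (3,1), (4,1), (5,1)]

step 1: expand (0,1) (f=7, h=2) → closed; open now [(0,0) g=6 f=9, (1,0) g=5 f=9, (1,2) g=5 f=7, (2,0) g=4 f=9, (2,2) g=4 f=7, (3,2) g=3 f=7, (4,0) g=2 f=9, (4,2) g=2 f=7, (5,0) g=1 f=9, (5,2) g=1 f=7, (6,1) g=1 f=9]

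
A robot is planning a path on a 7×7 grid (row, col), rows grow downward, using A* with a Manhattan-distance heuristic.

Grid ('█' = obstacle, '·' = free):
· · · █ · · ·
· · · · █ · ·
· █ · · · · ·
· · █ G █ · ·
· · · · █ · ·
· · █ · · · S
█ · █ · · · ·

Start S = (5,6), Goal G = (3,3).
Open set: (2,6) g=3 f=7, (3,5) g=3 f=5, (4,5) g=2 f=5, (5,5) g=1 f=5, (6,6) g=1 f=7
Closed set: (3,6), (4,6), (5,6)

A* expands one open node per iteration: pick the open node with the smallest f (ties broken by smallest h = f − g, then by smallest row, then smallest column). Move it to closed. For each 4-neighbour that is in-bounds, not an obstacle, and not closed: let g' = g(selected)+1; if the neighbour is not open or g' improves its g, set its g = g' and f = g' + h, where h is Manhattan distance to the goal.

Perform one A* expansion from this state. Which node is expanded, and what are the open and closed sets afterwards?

step 1: expand (3,5) (f=5, h=2) → closed; open now [(2,5) g=4 f=7, (2,6) g=3 f=7, (4,5) g=2 f=5, (5,5) g=1 f=5, (6,6) g=1 f=7]

expanded=(3,5); open=[(2,5) g=4 f=7, (2,6) g=3 f=7, (4,5) g=2 f=5, (5,5) g=1 f=5, (6,6) g=1 f=7]; closed=[(3,5), (3,6), (4,6), (5,6)]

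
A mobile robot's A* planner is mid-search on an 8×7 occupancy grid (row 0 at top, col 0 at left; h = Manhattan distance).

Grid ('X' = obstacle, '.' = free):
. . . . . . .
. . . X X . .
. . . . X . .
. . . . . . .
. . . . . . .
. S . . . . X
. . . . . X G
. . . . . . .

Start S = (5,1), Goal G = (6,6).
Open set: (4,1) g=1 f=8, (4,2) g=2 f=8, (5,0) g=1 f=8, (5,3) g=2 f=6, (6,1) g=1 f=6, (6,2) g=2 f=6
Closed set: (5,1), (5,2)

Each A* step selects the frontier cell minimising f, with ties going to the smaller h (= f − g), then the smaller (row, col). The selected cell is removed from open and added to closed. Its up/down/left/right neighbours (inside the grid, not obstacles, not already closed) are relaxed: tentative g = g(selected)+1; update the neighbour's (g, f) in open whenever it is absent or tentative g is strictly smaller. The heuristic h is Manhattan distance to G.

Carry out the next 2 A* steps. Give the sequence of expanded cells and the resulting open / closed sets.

step 1: expand (5,3) (f=6, h=4) → closed; open now [(4,1) g=1 f=8, (4,2) g=2 f=8, (4,3) g=3 f=8, (5,0) g=1 f=8, (5,4) g=3 f=6, (6,1) g=1 f=6, (6,2) g=2 f=6, (6,3) g=3 f=6]
step 2: expand (5,4) (f=6, h=3) → closed; open now [(4,1) g=1 f=8, (4,2) g=2 f=8, (4,3) g=3 f=8, (4,4) g=4 f=8, (5,0) g=1 f=8, (5,5) g=4 f=6, (6,1) g=1 f=6, (6,2) g=2 f=6, (6,3) g=3 f=6, (6,4) g=4 f=6]

order=[(5,3) → (5,4)]; open=[(4,1) g=1 f=8, (4,2) g=2 f=8, (4,3) g=3 f=8, (4,4) g=4 f=8, (5,0) g=1 f=8, (5,5) g=4 f=6, (6,1) g=1 f=6, (6,2) g=2 f=6, (6,3) g=3 f=6, (6,4) g=4 f=6]; closed=[(5,1), (5,2), (5,3), (5,4)]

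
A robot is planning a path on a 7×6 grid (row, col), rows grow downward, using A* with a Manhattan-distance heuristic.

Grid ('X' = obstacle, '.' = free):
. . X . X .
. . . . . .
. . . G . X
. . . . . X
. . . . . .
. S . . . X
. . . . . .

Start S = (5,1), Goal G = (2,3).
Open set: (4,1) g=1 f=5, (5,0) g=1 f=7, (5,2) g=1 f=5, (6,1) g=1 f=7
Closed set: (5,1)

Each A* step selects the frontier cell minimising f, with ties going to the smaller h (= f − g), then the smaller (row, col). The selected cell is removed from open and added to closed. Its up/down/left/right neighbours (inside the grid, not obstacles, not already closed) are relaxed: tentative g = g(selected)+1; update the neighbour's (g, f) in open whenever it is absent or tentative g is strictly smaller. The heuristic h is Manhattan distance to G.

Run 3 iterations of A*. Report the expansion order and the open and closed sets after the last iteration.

order=[(4,1) → (3,1) → (2,1)]; open=[(1,1) g=4 f=7, (2,0) g=4 f=7, (2,2) g=4 f=5, (3,0) g=3 f=7, (3,2) g=3 f=5, (4,0) g=2 f=7, (4,2) g=2 f=5, (5,0) g=1 f=7, (5,2) g=1 f=5, (6,1) g=1 f=7]; closed=[(2,1), (3,1), (4,1), (5,1)]

step 1: expand (4,1) (f=5, h=4) → closed; open now [(3,1) g=2 f=5, (4,0) g=2 f=7, (4,2) g=2 f=5, (5,0) g=1 f=7, (5,2) g=1 f=5, (6,1) g=1 f=7]
step 2: expand (3,1) (f=5, h=3) → closed; open now [(2,1) g=3 f=5, (3,0) g=3 f=7, (3,2) g=3 f=5, (4,0) g=2 f=7, (4,2) g=2 f=5, (5,0) g=1 f=7, (5,2) g=1 f=5, (6,1) g=1 f=7]
step 3: expand (2,1) (f=5, h=2) → closed; open now [(1,1) g=4 f=7, (2,0) g=4 f=7, (2,2) g=4 f=5, (3,0) g=3 f=7, (3,2) g=3 f=5, (4,0) g=2 f=7, (4,2) g=2 f=5, (5,0) g=1 f=7, (5,2) g=1 f=5, (6,1) g=1 f=7]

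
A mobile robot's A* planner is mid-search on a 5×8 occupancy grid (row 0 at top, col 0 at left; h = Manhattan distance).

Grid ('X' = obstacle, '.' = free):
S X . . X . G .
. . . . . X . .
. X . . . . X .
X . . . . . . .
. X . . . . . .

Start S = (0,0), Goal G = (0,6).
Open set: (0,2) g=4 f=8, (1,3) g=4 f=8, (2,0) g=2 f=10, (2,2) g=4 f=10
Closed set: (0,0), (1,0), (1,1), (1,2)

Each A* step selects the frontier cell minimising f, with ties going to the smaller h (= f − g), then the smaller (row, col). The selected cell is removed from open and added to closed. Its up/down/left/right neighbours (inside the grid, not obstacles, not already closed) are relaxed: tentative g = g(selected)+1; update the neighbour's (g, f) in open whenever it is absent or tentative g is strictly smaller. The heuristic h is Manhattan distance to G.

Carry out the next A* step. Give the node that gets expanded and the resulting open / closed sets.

expanded=(0,2); open=[(0,3) g=5 f=8, (1,3) g=4 f=8, (2,0) g=2 f=10, (2,2) g=4 f=10]; closed=[(0,0), (0,2), (1,0), (1,1), (1,2)]

step 1: expand (0,2) (f=8, h=4) → closed; open now [(0,3) g=5 f=8, (1,3) g=4 f=8, (2,0) g=2 f=10, (2,2) g=4 f=10]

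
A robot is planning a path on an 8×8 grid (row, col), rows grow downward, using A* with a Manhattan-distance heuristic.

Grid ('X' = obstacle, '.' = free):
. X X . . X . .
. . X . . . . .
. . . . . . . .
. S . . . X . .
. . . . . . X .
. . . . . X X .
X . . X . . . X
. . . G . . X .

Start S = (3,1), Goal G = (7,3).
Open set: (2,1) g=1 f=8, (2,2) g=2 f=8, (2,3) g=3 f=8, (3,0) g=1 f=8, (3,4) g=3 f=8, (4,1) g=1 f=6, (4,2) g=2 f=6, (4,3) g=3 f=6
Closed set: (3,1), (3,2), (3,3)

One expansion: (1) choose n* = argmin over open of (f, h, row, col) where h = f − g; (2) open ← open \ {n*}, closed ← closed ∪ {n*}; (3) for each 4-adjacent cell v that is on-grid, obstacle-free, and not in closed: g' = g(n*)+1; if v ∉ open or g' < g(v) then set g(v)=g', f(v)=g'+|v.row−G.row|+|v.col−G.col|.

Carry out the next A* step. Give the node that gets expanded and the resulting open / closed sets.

step 1: expand (4,3) (f=6, h=3) → closed; open now [(2,1) g=1 f=8, (2,2) g=2 f=8, (2,3) g=3 f=8, (3,0) g=1 f=8, (3,4) g=3 f=8, (4,1) g=1 f=6, (4,2) g=2 f=6, (4,4) g=4 f=8, (5,3) g=4 f=6]

expanded=(4,3); open=[(2,1) g=1 f=8, (2,2) g=2 f=8, (2,3) g=3 f=8, (3,0) g=1 f=8, (3,4) g=3 f=8, (4,1) g=1 f=6, (4,2) g=2 f=6, (4,4) g=4 f=8, (5,3) g=4 f=6]; closed=[(3,1), (3,2), (3,3), (4,3)]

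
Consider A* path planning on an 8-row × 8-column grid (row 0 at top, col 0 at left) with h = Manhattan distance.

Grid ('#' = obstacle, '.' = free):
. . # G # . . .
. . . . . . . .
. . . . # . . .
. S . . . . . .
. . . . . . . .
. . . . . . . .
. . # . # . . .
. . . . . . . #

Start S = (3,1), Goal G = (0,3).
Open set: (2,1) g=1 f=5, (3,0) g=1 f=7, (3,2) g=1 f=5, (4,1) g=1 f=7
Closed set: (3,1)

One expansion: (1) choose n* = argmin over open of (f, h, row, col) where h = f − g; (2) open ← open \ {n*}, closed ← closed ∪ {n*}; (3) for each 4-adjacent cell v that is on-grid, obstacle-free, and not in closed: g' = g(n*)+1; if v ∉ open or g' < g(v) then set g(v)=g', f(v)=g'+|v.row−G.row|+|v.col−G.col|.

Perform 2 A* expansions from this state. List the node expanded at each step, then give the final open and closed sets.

step 1: expand (2,1) (f=5, h=4) → closed; open now [(1,1) g=2 f=5, (2,0) g=2 f=7, (2,2) g=2 f=5, (3,0) g=1 f=7, (3,2) g=1 f=5, (4,1) g=1 f=7]
step 2: expand (1,1) (f=5, h=3) → closed; open now [(0,1) g=3 f=5, (1,0) g=3 f=7, (1,2) g=3 f=5, (2,0) g=2 f=7, (2,2) g=2 f=5, (3,0) g=1 f=7, (3,2) g=1 f=5, (4,1) g=1 f=7]

order=[(2,1) → (1,1)]; open=[(0,1) g=3 f=5, (1,0) g=3 f=7, (1,2) g=3 f=5, (2,0) g=2 f=7, (2,2) g=2 f=5, (3,0) g=1 f=7, (3,2) g=1 f=5, (4,1) g=1 f=7]; closed=[(1,1), (2,1), (3,1)]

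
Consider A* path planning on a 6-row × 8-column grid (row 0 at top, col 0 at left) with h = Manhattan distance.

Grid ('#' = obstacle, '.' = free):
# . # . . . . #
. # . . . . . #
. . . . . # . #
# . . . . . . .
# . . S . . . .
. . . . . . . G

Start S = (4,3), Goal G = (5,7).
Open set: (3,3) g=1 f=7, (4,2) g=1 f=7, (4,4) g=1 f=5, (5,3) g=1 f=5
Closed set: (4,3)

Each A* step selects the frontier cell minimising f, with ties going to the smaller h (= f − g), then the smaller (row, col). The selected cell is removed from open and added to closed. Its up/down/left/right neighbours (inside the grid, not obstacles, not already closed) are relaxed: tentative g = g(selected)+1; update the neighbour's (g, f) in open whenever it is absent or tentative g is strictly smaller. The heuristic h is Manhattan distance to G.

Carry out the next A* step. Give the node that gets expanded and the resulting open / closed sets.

step 1: expand (4,4) (f=5, h=4) → closed; open now [(3,3) g=1 f=7, (3,4) g=2 f=7, (4,2) g=1 f=7, (4,5) g=2 f=5, (5,3) g=1 f=5, (5,4) g=2 f=5]

expanded=(4,4); open=[(3,3) g=1 f=7, (3,4) g=2 f=7, (4,2) g=1 f=7, (4,5) g=2 f=5, (5,3) g=1 f=5, (5,4) g=2 f=5]; closed=[(4,3), (4,4)]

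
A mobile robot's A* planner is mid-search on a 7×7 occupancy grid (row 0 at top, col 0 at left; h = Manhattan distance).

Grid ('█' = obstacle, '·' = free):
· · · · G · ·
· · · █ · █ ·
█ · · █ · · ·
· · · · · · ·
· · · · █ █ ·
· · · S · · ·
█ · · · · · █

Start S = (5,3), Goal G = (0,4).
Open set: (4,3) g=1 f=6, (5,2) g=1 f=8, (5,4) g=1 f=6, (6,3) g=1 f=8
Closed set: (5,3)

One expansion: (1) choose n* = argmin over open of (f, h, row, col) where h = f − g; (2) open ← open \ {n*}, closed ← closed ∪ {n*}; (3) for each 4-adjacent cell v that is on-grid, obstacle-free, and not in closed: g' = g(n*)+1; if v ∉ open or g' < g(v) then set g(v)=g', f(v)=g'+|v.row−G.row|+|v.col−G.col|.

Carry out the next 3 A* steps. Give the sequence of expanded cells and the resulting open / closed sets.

step 1: expand (4,3) (f=6, h=5) → closed; open now [(3,3) g=2 f=6, (4,2) g=2 f=8, (5,2) g=1 f=8, (5,4) g=1 f=6, (6,3) g=1 f=8]
step 2: expand (3,3) (f=6, h=4) → closed; open now [(3,2) g=3 f=8, (3,4) g=3 f=6, (4,2) g=2 f=8, (5,2) g=1 f=8, (5,4) g=1 f=6, (6,3) g=1 f=8]
step 3: expand (3,4) (f=6, h=3) → closed; open now [(2,4) g=4 f=6, (3,2) g=3 f=8, (3,5) g=4 f=8, (4,2) g=2 f=8, (5,2) g=1 f=8, (5,4) g=1 f=6, (6,3) g=1 f=8]

order=[(4,3) → (3,3) → (3,4)]; open=[(2,4) g=4 f=6, (3,2) g=3 f=8, (3,5) g=4 f=8, (4,2) g=2 f=8, (5,2) g=1 f=8, (5,4) g=1 f=6, (6,3) g=1 f=8]; closed=[(3,3), (3,4), (4,3), (5,3)]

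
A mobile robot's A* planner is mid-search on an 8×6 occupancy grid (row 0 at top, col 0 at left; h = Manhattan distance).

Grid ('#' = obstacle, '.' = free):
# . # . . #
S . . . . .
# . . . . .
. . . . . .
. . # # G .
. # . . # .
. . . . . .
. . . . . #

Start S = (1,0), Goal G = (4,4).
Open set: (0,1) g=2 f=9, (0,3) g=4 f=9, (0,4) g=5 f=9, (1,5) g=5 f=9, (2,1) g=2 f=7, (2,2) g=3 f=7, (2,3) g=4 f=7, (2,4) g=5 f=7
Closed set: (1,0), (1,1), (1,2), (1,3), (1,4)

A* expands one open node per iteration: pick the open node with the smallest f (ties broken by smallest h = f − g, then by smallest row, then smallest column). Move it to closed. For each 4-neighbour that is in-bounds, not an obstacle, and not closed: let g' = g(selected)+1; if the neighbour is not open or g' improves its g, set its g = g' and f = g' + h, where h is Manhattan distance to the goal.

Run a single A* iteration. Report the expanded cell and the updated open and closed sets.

expanded=(2,4); open=[(0,1) g=2 f=9, (0,3) g=4 f=9, (0,4) g=5 f=9, (1,5) g=5 f=9, (2,1) g=2 f=7, (2,2) g=3 f=7, (2,3) g=4 f=7, (2,5) g=6 f=9, (3,4) g=6 f=7]; closed=[(1,0), (1,1), (1,2), (1,3), (1,4), (2,4)]

step 1: expand (2,4) (f=7, h=2) → closed; open now [(0,1) g=2 f=9, (0,3) g=4 f=9, (0,4) g=5 f=9, (1,5) g=5 f=9, (2,1) g=2 f=7, (2,2) g=3 f=7, (2,3) g=4 f=7, (2,5) g=6 f=9, (3,4) g=6 f=7]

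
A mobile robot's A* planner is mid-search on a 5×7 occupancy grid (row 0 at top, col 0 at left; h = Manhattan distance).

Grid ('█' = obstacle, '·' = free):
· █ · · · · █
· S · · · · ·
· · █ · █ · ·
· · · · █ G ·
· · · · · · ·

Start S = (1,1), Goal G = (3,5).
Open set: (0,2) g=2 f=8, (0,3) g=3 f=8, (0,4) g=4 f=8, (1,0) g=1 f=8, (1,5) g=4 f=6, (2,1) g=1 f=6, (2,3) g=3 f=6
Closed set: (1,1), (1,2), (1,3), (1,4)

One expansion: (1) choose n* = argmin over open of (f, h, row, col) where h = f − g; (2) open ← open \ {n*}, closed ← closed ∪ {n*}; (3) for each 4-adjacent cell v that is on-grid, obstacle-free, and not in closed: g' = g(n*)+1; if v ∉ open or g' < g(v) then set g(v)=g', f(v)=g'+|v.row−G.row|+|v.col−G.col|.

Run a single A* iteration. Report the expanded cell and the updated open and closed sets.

step 1: expand (1,5) (f=6, h=2) → closed; open now [(0,2) g=2 f=8, (0,3) g=3 f=8, (0,4) g=4 f=8, (0,5) g=5 f=8, (1,0) g=1 f=8, (1,6) g=5 f=8, (2,1) g=1 f=6, (2,3) g=3 f=6, (2,5) g=5 f=6]

expanded=(1,5); open=[(0,2) g=2 f=8, (0,3) g=3 f=8, (0,4) g=4 f=8, (0,5) g=5 f=8, (1,0) g=1 f=8, (1,6) g=5 f=8, (2,1) g=1 f=6, (2,3) g=3 f=6, (2,5) g=5 f=6]; closed=[(1,1), (1,2), (1,3), (1,4), (1,5)]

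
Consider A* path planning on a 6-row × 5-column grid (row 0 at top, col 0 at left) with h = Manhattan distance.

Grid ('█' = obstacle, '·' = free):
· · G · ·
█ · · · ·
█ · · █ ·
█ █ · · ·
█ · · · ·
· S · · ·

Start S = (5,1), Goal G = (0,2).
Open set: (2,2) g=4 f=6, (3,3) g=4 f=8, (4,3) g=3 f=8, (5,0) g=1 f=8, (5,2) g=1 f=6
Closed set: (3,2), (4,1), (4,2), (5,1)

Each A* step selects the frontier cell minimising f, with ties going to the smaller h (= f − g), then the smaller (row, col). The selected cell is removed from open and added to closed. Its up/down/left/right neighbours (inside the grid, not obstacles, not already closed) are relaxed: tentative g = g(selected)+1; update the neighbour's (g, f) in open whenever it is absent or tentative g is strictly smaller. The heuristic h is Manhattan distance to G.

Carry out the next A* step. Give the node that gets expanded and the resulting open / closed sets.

expanded=(2,2); open=[(1,2) g=5 f=6, (2,1) g=5 f=8, (3,3) g=4 f=8, (4,3) g=3 f=8, (5,0) g=1 f=8, (5,2) g=1 f=6]; closed=[(2,2), (3,2), (4,1), (4,2), (5,1)]

step 1: expand (2,2) (f=6, h=2) → closed; open now [(1,2) g=5 f=6, (2,1) g=5 f=8, (3,3) g=4 f=8, (4,3) g=3 f=8, (5,0) g=1 f=8, (5,2) g=1 f=6]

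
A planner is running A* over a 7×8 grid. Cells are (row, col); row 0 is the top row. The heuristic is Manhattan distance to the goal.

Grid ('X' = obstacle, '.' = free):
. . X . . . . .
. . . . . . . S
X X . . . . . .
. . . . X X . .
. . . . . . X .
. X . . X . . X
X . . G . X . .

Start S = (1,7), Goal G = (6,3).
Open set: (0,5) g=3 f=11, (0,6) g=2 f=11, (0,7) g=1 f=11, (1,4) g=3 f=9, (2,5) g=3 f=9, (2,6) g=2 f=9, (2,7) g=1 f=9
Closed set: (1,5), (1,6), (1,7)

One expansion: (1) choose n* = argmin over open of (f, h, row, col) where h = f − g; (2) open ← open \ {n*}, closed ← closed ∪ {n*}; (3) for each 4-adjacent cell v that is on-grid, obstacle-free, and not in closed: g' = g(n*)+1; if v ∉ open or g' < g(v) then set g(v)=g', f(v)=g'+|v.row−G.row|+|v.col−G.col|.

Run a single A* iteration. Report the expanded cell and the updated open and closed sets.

expanded=(1,4); open=[(0,4) g=4 f=11, (0,5) g=3 f=11, (0,6) g=2 f=11, (0,7) g=1 f=11, (1,3) g=4 f=9, (2,4) g=4 f=9, (2,5) g=3 f=9, (2,6) g=2 f=9, (2,7) g=1 f=9]; closed=[(1,4), (1,5), (1,6), (1,7)]

step 1: expand (1,4) (f=9, h=6) → closed; open now [(0,4) g=4 f=11, (0,5) g=3 f=11, (0,6) g=2 f=11, (0,7) g=1 f=11, (1,3) g=4 f=9, (2,4) g=4 f=9, (2,5) g=3 f=9, (2,6) g=2 f=9, (2,7) g=1 f=9]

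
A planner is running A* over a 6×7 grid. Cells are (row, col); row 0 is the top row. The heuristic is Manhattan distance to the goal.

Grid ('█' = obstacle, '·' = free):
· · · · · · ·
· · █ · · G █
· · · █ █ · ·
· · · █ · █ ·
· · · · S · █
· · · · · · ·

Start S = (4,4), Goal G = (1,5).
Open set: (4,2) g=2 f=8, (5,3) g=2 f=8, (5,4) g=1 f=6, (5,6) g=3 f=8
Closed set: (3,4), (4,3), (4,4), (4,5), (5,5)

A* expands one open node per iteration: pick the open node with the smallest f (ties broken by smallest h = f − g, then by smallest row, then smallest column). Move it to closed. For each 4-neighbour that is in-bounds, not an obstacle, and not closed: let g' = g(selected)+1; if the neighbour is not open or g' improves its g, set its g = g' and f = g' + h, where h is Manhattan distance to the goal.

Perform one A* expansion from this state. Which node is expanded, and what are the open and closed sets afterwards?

expanded=(5,4); open=[(4,2) g=2 f=8, (5,3) g=2 f=8, (5,6) g=3 f=8]; closed=[(3,4), (4,3), (4,4), (4,5), (5,4), (5,5)]

step 1: expand (5,4) (f=6, h=5) → closed; open now [(4,2) g=2 f=8, (5,3) g=2 f=8, (5,6) g=3 f=8]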